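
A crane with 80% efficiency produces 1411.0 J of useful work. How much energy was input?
W_in = W_out/η = 1411.0/0.8 = 1763.8 J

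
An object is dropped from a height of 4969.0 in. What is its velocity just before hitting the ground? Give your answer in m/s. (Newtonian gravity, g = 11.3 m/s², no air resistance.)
v = √(2gh) (with unit conversion) = 53.41 m/s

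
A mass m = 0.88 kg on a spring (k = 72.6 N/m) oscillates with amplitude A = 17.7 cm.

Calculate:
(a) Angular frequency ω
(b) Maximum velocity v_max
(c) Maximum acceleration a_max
ω = √(k/m) = √(72.6/0.88) = 9.083 rad/s
v_max = ωA = 9.083×0.177 = 1.608 m/s
a_max = ω²A = 9.083²×0.177 = 14.6 m/s²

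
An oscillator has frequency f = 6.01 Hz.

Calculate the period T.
T = 1/f = 1/6.01 = 0.1664 s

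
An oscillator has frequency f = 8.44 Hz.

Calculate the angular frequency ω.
ω = 2πf = 2π×8.44 = 53.03 rad/s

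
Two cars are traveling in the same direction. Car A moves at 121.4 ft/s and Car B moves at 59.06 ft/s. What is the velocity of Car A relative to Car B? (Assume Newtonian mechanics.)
v_rel = v_A - v_B = 121.4 - 59.06 = 62.34 ft/s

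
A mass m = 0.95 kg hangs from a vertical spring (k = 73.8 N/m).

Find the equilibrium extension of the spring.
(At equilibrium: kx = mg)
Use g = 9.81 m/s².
x_eq = mg/k = 0.95×9.81/73.8 = 0.1263 m = 12.63 cm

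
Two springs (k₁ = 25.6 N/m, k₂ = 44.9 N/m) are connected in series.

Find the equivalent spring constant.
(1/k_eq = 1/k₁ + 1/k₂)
1/k_eq = 1/25.6 + 1/44.9 = 0.061334; k_eq = 16.3 N/m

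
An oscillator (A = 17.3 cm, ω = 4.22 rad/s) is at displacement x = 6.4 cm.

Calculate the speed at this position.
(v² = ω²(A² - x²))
v = ω√(A² − x²) = 4.22×√(0.173² − 0.064²) = 0.6783 m/s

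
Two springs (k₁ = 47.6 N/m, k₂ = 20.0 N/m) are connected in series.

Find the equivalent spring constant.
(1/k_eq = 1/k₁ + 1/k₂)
1/k_eq = 1/47.6 + 1/20.0 = 0.071008; k_eq = 14.08 N/m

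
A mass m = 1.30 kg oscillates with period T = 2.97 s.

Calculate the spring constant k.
T = 2π√(m/k) → k = m(2π/T)² = 1.3×(2π/2.97)² = 5.818 N/m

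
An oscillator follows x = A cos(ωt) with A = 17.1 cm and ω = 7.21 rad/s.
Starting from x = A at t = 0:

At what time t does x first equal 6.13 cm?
cos(ωt) = x/A = 6.13/17.1 = 0.3585
ωt = arccos(0.3585) = 1.204 rad
t = 1.204/7.21 = 0.167 s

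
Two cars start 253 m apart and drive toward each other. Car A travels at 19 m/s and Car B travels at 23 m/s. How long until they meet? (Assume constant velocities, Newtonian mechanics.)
Combined speed: v_combined = 19 + 23 = 42 m/s
Time to meet: t = d/42 = 253/42 = 6.02 s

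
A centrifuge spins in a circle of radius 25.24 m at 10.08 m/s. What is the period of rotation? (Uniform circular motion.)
T = 2πr/v = 2π×25.24/10.08 = 15.73 s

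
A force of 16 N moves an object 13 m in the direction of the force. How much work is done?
W = Fd = 16×13 = 208.0 J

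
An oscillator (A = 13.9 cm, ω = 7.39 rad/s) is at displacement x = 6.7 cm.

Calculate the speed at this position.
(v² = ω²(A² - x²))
v = ω√(A² − x²) = 7.39×√(0.139² − 0.067²) = 0.9 m/s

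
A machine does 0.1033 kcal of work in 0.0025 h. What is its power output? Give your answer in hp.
P = W/t = 432.2 J / 9 s = 48.02 W = 0.0644 hp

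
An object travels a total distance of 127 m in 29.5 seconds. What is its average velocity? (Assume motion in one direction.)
v_avg = Δd / Δt = 127 / 29.5 = 4.31 m/s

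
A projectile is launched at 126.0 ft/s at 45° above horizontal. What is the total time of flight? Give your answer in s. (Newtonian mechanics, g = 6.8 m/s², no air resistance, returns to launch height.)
T = 2v₀sin(θ)/g (with unit conversion) = 7.987 s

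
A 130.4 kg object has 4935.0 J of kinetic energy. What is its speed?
KE = ½mv² → v = √(2KE/m) = √(2×4935.0/130.4) = 8.7 m/s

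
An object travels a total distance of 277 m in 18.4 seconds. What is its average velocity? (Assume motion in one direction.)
v_avg = Δd / Δt = 277 / 18.4 = 15.05 m/s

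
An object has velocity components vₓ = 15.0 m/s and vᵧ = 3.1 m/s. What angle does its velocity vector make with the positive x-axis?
θ = arctan(vᵧ/vₓ) = arctan(3.1/15.0) = 11.68°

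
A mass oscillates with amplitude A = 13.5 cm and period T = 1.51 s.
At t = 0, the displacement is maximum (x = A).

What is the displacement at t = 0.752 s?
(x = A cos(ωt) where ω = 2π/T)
ω = 2π/T = 2π/1.51 = 4.161 rad/s
x = A cos(ωt) = 13.5×cos(4.161×0.752) = -13.5 cm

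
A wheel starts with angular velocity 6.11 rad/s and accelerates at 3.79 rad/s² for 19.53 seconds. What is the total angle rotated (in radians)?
θ = ω₀t + ½αt² = 6.11×19.53 + ½×3.79×19.53² = 842.12 rad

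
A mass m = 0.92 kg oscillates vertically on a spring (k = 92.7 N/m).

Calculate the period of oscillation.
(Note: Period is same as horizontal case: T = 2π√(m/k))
T = 2π√(m/k) = 2π√(0.92/92.7) = 0.6259 s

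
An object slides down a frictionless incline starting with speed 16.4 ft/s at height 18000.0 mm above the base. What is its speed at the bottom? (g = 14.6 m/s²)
½mv₀² + mgh = ½mv² → v = √(v₀² + 2gh) = √(4.999² + 2×14.6×18) = 23.46 m/s = 76.98 ft/s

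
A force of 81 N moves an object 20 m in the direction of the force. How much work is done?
W = Fd = 81×20 = 1620.0 J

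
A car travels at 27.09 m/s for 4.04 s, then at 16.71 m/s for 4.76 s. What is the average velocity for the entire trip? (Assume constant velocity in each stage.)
d₁ = v₁t₁ = 27.09 × 4.04 = 109.444 m
d₂ = v₂t₂ = 16.71 × 4.76 = 79.5396 m
d_total = 188.98 m, t_total = 8.8 s
v_avg = d_total/t_total = 188.98/8.8 = 21.48 m/s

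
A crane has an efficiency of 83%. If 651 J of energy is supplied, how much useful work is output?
W_out = η × W_in = 0.83 × 651 = 540.33 J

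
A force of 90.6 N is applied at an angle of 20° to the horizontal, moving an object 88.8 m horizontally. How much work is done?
W = Fd cosθ = 90.6×88.8×cos(20°) = 7560.1 J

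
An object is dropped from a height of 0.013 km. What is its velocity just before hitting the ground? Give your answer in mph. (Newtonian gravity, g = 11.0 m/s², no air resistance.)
v = √(2gh) (with unit conversion) = 37.83 mph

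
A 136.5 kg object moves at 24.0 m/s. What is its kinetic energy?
KE = ½mv² = ½×136.5×24.0² = 39312.0 J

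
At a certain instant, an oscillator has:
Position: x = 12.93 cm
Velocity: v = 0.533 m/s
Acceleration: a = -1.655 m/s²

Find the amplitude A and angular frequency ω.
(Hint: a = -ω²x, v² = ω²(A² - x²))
a = −ω²x → ω = √(|a|/x) = √(1.655/0.1293) = 3.578 rad/s
v² = ω²(A² − x²) → A = √(x² + v²/ω²) = √(0.1293² + 0.533²/3.578²) = 0.1973 m = 19.73 cm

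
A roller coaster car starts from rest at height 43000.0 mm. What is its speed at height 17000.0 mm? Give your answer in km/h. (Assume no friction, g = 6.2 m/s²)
mgh₁ = ½mv₂² + mgh₂ → v₂ = √(2g(h₁−h₂)) = √(2×6.2×(43−17)) = 17.96 m/s = 64.64 km/h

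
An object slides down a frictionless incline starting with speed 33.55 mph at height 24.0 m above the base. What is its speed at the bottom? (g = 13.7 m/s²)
½mv₀² + mgh = ½mv² → v = √(v₀² + 2gh) = √(15² + 2×13.7×24) = 29.71 m/s = 66.45 mph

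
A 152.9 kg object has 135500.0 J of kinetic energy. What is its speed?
KE = ½mv² → v = √(2KE/m) = √(2×135500.0/152.9) = 42.1 m/s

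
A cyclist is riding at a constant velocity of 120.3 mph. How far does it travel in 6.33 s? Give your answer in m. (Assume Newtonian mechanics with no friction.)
d = vt (with unit conversion) = 340.4 m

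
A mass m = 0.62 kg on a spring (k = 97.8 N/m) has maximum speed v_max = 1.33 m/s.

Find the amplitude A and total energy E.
½mv²_max = ½kA² → A = v_max√(m/k) = 1.33×√(0.62/97.8) = 0.1059 m = 10.59 cm
E = ½mv²_max = ½×0.62×1.33² = 0.5484 J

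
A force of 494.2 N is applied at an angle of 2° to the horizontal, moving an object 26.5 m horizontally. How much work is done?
W = Fd cosθ = 494.2×26.5×cos(2°) = 13088.0 J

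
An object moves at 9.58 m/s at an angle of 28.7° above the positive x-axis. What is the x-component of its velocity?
vₓ = v cos(θ) = 9.58 × cos(28.7°) = 8.4 m/s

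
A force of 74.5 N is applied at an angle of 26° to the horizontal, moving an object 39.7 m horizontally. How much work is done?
W = Fd cosθ = 74.5×39.7×cos(26°) = 2658.3 J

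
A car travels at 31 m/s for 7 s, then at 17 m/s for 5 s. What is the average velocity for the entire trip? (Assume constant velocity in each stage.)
d₁ = v₁t₁ = 31 × 7 = 217 m
d₂ = v₂t₂ = 17 × 5 = 85 m
d_total = 302 m, t_total = 12 s
v_avg = d_total/t_total = 302/12 = 25.17 m/s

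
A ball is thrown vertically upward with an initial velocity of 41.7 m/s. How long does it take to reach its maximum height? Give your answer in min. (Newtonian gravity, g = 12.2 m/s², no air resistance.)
t_up = v₀/g (with unit conversion) = 0.05697 min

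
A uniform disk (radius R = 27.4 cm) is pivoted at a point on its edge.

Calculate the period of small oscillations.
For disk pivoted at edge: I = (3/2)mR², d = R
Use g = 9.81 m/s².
I/m = (3/2)R² = 0.1126 m²; d = R = 0.274 m
T = 2π√((3/2)R²/(gR)) = 2π√(3R/(2g)) = 1.286 s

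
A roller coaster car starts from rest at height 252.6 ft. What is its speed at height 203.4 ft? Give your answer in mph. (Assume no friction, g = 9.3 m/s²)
mgh₁ = ½mv₂² + mgh₂ → v₂ = √(2g(h₁−h₂)) = √(2×9.3×(76.99−62)) = 16.7 m/s = 37.36 mph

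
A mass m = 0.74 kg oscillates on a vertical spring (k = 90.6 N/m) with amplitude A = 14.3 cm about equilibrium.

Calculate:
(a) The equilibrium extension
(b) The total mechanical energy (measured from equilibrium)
x_eq = mg/k = 0.74×9.81/90.6 = 0.08013 m = 8.013 cm
E = ½kA² = ½×90.6×(0.143)² = 0.9263 J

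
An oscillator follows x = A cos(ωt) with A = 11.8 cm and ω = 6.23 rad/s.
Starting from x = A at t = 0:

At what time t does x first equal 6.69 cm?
cos(ωt) = x/A = 6.69/11.8 = 0.5669
ωt = arccos(0.5669) = 0.968 rad
t = 0.968/6.23 = 0.1554 s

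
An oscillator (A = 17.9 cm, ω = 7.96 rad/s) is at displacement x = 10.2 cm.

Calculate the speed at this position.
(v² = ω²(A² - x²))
v = ω√(A² − x²) = 7.96×√(0.179² − 0.102²) = 1.171 m/s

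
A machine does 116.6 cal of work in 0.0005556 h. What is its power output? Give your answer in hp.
P = W/t = 487.9 J / 2 s = 243.9 W = 0.3271 hp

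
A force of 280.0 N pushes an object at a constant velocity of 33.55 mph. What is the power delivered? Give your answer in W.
P = Fv = 280 N × 15 m/s = 4199 W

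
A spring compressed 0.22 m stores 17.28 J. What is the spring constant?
PE = ½kx² → k = 2PE/x² = 2×17.28/0.22² = 714.0 N/m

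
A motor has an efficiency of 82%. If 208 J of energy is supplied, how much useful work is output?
W_out = η × W_in = 0.82 × 208 = 170.56 J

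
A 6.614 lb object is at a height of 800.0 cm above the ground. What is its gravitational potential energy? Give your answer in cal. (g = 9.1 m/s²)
PE = mgh = 3 kg × 9.1 m/s² × 8 m = 218.4 J = 52.2 cal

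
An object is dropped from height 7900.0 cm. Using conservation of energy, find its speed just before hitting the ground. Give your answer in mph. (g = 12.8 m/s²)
mgh = ½mv² → v = √(2gh) = √(2×12.8×79) = 44.97 m/s = 100.6 mph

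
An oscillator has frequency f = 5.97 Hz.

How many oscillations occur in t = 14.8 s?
n = f×t = 5.97×14.8 = 88.36 oscillations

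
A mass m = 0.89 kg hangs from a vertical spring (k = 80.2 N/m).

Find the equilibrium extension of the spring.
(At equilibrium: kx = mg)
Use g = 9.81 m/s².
x_eq = mg/k = 0.89×9.81/80.2 = 0.1089 m = 10.89 cm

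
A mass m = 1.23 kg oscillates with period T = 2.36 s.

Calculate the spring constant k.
T = 2π√(m/k) → k = m(2π/T)² = 1.23×(2π/2.36)² = 8.718 N/m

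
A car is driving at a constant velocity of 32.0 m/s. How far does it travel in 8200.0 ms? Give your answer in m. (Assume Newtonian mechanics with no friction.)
d = vt (with unit conversion) = 262.4 m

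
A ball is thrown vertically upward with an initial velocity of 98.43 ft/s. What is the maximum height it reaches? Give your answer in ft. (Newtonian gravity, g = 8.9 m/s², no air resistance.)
h_max = v₀²/(2g) (with unit conversion) = 165.9 ft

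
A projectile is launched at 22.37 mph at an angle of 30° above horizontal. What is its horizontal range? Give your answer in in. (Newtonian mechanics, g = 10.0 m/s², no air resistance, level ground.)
R = v₀² sin(2θ) / g (with unit conversion) = 341.0 in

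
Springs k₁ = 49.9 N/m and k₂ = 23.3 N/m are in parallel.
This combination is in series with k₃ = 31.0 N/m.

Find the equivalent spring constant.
k₁₂ = k₁ + k₂ = 73.2 N/m (parallel)
1/k_eq = 1/k₁₂ + 1/k₃ → k_eq = 21.78 N/m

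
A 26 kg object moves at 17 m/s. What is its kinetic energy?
KE = ½mv² = ½×26×17² = 3757.0 J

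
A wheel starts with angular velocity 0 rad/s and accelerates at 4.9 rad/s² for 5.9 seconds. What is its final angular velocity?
ω = ω₀ + αt = 0 + 4.9 × 5.9 = 28.91 rad/s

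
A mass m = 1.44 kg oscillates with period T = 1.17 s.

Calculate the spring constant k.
T = 2π√(m/k) → k = m(2π/T)² = 1.44×(2π/1.17)² = 41.53 N/m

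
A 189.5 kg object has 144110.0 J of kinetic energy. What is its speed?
KE = ½mv² → v = √(2KE/m) = √(2×144110.0/189.5) = 39.0 m/s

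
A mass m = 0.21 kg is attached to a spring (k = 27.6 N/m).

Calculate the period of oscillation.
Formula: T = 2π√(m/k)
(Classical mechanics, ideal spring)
T = 2π√(m/k) = 2π√(0.21/27.6) = 0.5481 s; f = 1/T = 1.825 Hz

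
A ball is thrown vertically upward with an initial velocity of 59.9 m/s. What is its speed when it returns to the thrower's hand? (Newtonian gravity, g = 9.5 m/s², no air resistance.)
By conservation of energy, the ball returns at the same speed = 59.9 m/s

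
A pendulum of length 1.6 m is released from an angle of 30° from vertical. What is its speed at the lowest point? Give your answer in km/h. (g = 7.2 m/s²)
h = L(1 − cosθ) = 1.6×(1 − cos30°) = 0.2144 m
v = √(2gh) = √(2×7.2×0.2144) = 1.757 m/s = 6.325 km/h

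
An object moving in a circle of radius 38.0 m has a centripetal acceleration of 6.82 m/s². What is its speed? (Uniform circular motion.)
v = √(a_c × r) = √(6.82 × 38.0) = 16.1 m/s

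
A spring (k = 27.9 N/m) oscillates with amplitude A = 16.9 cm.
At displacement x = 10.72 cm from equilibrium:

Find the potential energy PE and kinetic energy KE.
E_total = ½kA² = ½×27.9×(0.169)² = 0.3984 J
PE = ½kx² = ½×27.9×(0.1072)² = 0.1603 J
KE = E_total − PE = 0.2381 J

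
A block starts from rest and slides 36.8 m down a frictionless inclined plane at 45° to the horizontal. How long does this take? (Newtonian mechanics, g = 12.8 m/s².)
a = g sin(θ) = 12.8 × sin(45°) = 9.05 m/s²
t = √(2d/a) = √(2 × 36.8 / 9.05) = 2.85 s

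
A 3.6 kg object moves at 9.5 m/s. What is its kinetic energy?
KE = ½mv² = ½×3.6×9.5² = 162.45 J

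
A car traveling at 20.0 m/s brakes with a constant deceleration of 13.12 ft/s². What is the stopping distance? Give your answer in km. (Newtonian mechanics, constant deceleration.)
d = v₀² / (2a) (with unit conversion) = 0.05001 km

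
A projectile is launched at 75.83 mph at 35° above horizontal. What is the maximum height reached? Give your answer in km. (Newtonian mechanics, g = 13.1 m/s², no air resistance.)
H = v₀²sin²(θ)/(2g) (with unit conversion) = 0.01443 km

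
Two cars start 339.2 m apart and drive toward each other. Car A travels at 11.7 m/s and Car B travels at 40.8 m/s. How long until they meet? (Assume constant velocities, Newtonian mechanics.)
Combined speed: v_combined = 11.7 + 40.8 = 52.5 m/s
Time to meet: t = d/52.5 = 339.2/52.5 = 6.46 s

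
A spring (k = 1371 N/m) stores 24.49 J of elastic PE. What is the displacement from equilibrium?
PE = ½kx² → x = √(2PE/k) = √(2×24.49/1371) = 0.189 m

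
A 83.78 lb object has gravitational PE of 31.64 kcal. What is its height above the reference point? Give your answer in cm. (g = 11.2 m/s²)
PE = mgh → h = PE/(mg) = 1.324e+05 J / (38 kg × 11.2 m/s²) = 311 m = 31100.0 cm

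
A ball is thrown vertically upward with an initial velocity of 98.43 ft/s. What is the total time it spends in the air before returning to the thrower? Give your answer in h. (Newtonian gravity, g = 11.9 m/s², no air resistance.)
t_total = 2v₀/g (with unit conversion) = 0.001401 h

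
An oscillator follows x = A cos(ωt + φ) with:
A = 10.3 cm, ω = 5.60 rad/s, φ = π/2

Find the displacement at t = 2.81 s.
x = A cos(ωt + φ) = 10.3×cos(5.6×2.81 + π/2) = 0.2887 cm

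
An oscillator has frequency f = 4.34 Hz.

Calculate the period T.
T = 1/f = 1/4.34 = 0.2304 s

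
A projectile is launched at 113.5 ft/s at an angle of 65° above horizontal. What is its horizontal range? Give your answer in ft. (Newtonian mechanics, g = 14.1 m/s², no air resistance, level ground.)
R = v₀² sin(2θ) / g (with unit conversion) = 213.3 ft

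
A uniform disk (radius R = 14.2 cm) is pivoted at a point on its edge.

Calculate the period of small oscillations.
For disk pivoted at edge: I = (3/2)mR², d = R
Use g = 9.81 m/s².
I/m = (3/2)R² = 0.03025 m²; d = R = 0.142 m
T = 2π√((3/2)R²/(gR)) = 2π√(3R/(2g)) = 0.9258 s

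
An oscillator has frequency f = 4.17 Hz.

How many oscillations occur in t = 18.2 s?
n = f×t = 4.17×18.2 = 75.89 oscillations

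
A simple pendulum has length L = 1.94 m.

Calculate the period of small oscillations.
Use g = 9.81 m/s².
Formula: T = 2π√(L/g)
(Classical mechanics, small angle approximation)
T = 2π√(L/g) = 2π√(1.94/9.81) = 2.794 s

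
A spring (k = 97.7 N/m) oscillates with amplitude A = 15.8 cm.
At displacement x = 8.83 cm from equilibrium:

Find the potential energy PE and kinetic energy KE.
E_total = ½kA² = ½×97.7×(0.158)² = 1.219 J
PE = ½kx² = ½×97.7×(0.0883)² = 0.3809 J
KE = E_total − PE = 0.8386 J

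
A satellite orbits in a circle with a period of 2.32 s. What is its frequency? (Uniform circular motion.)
f = 1/T = 1/2.32 = 0.431 Hz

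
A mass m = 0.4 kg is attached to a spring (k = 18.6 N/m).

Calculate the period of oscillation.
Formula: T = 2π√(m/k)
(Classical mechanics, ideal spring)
T = 2π√(m/k) = 2π√(0.4/18.6) = 0.9214 s; f = 1/T = 1.085 Hz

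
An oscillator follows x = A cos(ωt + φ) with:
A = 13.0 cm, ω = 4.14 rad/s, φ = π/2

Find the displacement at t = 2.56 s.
x = A cos(ωt + φ) = 13.0×cos(4.14×2.56 + π/2) = 11.99 cm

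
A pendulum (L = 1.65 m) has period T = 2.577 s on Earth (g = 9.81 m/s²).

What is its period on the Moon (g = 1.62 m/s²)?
T = 2π√(L/g), so T_moon/T_earth = √(g_earth/g_moon)
T_moon = 2π√(1.65/1.62) = 6.341 s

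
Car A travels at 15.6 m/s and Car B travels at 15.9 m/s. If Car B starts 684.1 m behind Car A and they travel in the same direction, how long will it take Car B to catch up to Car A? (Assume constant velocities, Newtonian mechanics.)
Relative speed: v_rel = 15.9 - 15.6 = 0.3 m/s
Time to catch: t = d₀/v_rel = 684.1/0.3 = 2280.33 s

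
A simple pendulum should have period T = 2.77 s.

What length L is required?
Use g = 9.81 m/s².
T = 2π√(L/g) → L = g(T/2π)² = 9.81×(2.77/2π)² = 1.907 m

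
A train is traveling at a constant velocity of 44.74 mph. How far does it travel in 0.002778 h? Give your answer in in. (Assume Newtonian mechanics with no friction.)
d = vt (with unit conversion) = 7875.0 in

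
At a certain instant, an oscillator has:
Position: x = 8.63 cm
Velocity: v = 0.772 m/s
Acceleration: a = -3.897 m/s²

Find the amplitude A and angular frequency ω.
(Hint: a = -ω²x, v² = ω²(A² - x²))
a = −ω²x → ω = √(|a|/x) = √(3.897/0.0863) = 6.72 rad/s
v² = ω²(A² − x²) → A = √(x² + v²/ω²) = √(0.0863² + 0.772²/6.72²) = 0.1437 m = 14.37 cm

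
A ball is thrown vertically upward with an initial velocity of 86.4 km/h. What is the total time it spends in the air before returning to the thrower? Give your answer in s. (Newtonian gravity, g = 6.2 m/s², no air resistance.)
t_total = 2v₀/g (with unit conversion) = 7.742 s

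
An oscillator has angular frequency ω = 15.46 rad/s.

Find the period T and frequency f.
T = 2π/ω = 2π/15.46 = 0.4064 s; f = ω/2π = 2.461 Hz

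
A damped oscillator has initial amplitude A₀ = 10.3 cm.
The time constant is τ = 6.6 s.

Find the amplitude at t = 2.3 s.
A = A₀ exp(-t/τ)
A = A₀ exp(−t/τ) = 10.3×exp(−2.3/6.6) = 7.269 cm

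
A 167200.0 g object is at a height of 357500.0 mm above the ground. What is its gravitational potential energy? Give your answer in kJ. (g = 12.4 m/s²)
PE = mgh = 167.2 kg × 12.4 m/s² × 357.5 m = 7.412e+05 J = 741.2 kJ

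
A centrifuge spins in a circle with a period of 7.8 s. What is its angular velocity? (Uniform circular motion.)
ω = 2π/T = 2π/7.8 = 0.8055 rad/s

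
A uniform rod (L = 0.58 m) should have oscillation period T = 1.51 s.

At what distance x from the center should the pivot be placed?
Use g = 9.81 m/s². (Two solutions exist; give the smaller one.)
T = 2π√((L²/12 + x²)/(gx)). Let c = T²g/(4π²) = 0.5666.
x² − cx + L²/12 = 0 → x = (c − √(c² − L²/3))/2 = 0.05477 m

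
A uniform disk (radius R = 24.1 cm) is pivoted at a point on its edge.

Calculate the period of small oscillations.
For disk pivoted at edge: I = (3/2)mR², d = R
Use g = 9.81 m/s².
I/m = (3/2)R² = 0.08712 m²; d = R = 0.241 m
T = 2π√((3/2)R²/(gR)) = 2π√(3R/(2g)) = 1.206 s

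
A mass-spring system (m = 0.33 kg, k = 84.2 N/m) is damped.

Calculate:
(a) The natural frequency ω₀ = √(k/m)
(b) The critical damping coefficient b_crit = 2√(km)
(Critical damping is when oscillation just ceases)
ω₀ = √(k/m) = √(84.2/0.33) = 15.97 rad/s
b_crit = 2√(km) = 2√(84.2×0.33) = 10.54 kg/s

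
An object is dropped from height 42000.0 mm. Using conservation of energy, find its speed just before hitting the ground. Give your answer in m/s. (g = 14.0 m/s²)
mgh = ½mv² → v = √(2gh) = √(2×14.0×42) = 34.29 m/s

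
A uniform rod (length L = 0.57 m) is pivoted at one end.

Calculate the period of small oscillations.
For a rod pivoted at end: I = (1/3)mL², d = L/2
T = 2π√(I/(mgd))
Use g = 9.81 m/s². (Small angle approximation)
I/m = (1/3)L² = 0.1083 m²; d = L/2 = 0.285 m
T = 2π√(I/(mgd)) = 2π√(0.1083/(9.81×0.285)) = 1.237 s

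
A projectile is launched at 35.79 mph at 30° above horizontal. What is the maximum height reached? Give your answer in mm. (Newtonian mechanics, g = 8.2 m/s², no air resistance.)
H = v₀²sin²(θ)/(2g) (with unit conversion) = 3902.0 mm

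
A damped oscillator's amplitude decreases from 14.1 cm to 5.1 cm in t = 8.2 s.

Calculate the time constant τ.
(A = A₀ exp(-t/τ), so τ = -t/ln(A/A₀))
A/A₀ = 5.1/14.1 = 0.3617; ln(A/A₀) = -1.017
τ = −t/ln(A/A₀) = −8.2/-1.017 = 8.063 s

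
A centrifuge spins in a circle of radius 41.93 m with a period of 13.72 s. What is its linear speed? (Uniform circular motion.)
v = 2πr/T = 2π×41.93/13.72 = 19.2 m/s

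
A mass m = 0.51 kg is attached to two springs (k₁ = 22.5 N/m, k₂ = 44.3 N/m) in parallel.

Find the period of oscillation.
k_eq = k₁+k₂ = 66.8 N/m
T = 2π√(m/k_eq) = 2π√(0.51/66.8) = 0.549 s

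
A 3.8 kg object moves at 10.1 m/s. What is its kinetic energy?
KE = ½mv² = ½×3.8×10.1² = 193.819 J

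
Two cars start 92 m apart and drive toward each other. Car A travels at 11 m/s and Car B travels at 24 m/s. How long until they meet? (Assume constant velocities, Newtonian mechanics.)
Combined speed: v_combined = 11 + 24 = 35 m/s
Time to meet: t = d/35 = 92/35 = 2.63 s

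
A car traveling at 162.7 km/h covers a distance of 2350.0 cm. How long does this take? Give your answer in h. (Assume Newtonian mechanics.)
t = d/v (with unit conversion) = 0.0001444 h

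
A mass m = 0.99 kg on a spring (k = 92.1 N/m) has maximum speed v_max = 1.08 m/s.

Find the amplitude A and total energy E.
½mv²_max = ½kA² → A = v_max√(m/k) = 1.08×√(0.99/92.1) = 0.112 m = 11.2 cm
E = ½mv²_max = ½×0.99×1.08² = 0.5774 J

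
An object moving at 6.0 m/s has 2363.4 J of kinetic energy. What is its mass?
KE = ½mv² → m = 2KE/v² = 2×2363.4/6.0² = 131.3 kg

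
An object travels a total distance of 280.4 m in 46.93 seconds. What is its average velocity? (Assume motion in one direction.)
v_avg = Δd / Δt = 280.4 / 46.93 = 5.97 m/s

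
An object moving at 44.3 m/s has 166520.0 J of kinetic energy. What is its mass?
KE = ½mv² → m = 2KE/v² = 2×166520.0/44.3² = 169.7 kg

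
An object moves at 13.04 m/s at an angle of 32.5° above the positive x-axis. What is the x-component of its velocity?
vₓ = v cos(θ) = 13.04 × cos(32.5°) = 11.0 m/s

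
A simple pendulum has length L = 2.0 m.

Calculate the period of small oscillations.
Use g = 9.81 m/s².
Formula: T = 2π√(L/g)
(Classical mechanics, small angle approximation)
T = 2π√(L/g) = 2π√(2.0/9.81) = 2.837 s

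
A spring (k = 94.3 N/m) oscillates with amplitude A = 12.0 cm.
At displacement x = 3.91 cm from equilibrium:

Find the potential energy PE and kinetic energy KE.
E_total = ½kA² = ½×94.3×(0.12)² = 0.679 J
PE = ½kx² = ½×94.3×(0.0391)² = 0.07208 J
KE = E_total − PE = 0.6069 J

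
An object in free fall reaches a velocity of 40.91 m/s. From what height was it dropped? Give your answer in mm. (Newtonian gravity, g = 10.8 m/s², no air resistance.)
h = v²/(2g) (with unit conversion) = 77480.0 mm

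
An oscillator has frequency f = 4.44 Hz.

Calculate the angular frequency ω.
ω = 2πf = 2π×4.44 = 27.9 rad/s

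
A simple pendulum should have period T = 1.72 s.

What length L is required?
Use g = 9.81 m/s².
T = 2π√(L/g) → L = g(T/2π)² = 9.81×(1.72/2π)² = 0.7351 m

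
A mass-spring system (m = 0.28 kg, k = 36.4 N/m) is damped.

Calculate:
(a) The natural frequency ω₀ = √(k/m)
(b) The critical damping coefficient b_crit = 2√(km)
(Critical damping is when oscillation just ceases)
ω₀ = √(k/m) = √(36.4/0.28) = 11.4 rad/s
b_crit = 2√(km) = 2√(36.4×0.28) = 6.385 kg/s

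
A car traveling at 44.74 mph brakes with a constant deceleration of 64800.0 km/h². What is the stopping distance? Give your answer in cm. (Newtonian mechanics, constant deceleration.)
d = v₀² / (2a) (with unit conversion) = 4000.0 cm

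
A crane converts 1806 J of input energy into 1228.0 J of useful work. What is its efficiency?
η = W_out/W_in = 1228.0/1806 = 0.68 = 68.0%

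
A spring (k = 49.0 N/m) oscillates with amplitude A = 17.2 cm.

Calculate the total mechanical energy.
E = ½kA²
E = ½kA² = ½×49.0×(0.172)² = 0.7248 J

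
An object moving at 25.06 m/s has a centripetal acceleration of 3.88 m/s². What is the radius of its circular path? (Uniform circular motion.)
r = v²/a_c = 25.06²/3.88 = 161.86 m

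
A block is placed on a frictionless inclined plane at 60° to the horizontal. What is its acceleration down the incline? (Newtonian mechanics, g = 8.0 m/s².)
a = g sin(θ) = 8.0 × sin(60°) = 8.0 × 0.866 = 6.93 m/s²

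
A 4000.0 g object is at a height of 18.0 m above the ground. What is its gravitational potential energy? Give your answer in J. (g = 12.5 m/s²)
PE = mgh = 4 kg × 12.5 m/s² × 18 m = 900 J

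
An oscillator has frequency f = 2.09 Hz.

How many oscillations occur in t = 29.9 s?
n = f×t = 2.09×29.9 = 62.49 oscillations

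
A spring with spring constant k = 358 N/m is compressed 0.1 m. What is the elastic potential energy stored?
PE = ½kx² = ½×358×0.1² = 1.79 J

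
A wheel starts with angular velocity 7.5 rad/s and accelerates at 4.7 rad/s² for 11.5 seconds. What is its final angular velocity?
ω = ω₀ + αt = 7.5 + 4.7 × 11.5 = 61.55 rad/s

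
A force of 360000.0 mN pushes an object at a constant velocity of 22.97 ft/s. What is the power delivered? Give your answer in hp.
P = Fv = 360 N × 7.001 m/s = 2520 W = 3.38 hp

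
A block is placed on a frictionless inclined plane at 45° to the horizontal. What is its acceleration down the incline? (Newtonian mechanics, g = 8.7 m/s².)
a = g sin(θ) = 8.7 × sin(45°) = 8.7 × 0.7071 = 6.15 m/s²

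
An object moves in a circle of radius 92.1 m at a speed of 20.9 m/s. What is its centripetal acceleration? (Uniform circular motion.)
a_c = v²/r = 20.9²/92.1 = 436.81/92.1 = 4.74 m/s²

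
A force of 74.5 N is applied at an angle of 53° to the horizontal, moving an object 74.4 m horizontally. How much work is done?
W = Fd cosθ = 74.5×74.4×cos(53°) = 3335.7 J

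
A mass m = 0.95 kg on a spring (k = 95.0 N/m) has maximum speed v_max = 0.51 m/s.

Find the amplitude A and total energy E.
½mv²_max = ½kA² → A = v_max√(m/k) = 0.51×√(0.95/95.0) = 0.051 m = 5.1 cm
E = ½mv²_max = ½×0.95×0.51² = 0.1235 J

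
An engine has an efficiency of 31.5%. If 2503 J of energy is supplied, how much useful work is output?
W_out = η × W_in = 0.315 × 2503 = 788.45 J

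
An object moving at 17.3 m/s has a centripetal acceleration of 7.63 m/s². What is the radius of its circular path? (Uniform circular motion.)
r = v²/a_c = 17.3²/7.63 = 39.23 m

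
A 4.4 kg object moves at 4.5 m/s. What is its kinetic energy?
KE = ½mv² = ½×4.4×4.5² = 44.55 J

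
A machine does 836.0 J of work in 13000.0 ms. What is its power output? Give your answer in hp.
P = W/t = 836 J / 13 s = 64.31 W = 0.08624 hp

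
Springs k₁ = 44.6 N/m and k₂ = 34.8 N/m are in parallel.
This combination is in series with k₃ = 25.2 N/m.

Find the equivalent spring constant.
k₁₂ = k₁ + k₂ = 79.4 N/m (parallel)
1/k_eq = 1/k₁₂ + 1/k₃ → k_eq = 19.13 N/m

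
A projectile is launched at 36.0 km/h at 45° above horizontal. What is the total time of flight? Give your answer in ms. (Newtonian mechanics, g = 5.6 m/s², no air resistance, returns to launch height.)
T = 2v₀sin(θ)/g (with unit conversion) = 2525.0 ms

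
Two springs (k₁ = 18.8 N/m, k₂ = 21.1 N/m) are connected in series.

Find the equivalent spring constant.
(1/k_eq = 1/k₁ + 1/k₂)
1/k_eq = 1/18.8 + 1/21.1 = 0.10058; k_eq = 9.942 N/m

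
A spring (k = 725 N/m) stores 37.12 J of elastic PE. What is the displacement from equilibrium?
PE = ½kx² → x = √(2PE/k) = √(2×37.12/725) = 0.32 m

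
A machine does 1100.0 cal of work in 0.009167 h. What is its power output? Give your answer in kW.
P = W/t = 4602 J / 33 s = 139.5 W = 0.1395 kW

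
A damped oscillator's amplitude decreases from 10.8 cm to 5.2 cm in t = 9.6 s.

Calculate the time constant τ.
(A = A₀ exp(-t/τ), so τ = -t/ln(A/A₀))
A/A₀ = 5.2/10.8 = 0.4815; ln(A/A₀) = -0.7309
τ = −t/ln(A/A₀) = −9.6/-0.7309 = 13.13 s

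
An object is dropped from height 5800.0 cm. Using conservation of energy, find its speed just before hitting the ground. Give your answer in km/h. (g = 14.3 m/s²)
mgh = ½mv² → v = √(2gh) = √(2×14.3×58) = 40.73 m/s = 146.6 km/h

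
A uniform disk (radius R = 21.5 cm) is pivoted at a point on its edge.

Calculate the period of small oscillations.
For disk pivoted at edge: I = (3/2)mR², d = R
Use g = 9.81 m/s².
I/m = (3/2)R² = 0.06934 m²; d = R = 0.215 m
T = 2π√((3/2)R²/(gR)) = 2π√(3R/(2g)) = 1.139 s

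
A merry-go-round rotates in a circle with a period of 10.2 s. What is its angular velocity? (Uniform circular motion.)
ω = 2π/T = 2π/10.2 = 0.616 rad/s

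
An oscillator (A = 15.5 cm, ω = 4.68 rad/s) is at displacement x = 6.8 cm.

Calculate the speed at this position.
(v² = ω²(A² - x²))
v = ω√(A² − x²) = 4.68×√(0.155² − 0.068²) = 0.6519 m/s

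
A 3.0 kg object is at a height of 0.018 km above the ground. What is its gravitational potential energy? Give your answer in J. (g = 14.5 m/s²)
PE = mgh = 3 kg × 14.5 m/s² × 18 m = 783 J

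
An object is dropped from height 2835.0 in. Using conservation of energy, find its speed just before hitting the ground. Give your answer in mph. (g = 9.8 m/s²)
mgh = ½mv² → v = √(2gh) = √(2×9.8×72.01) = 37.57 m/s = 84.04 mph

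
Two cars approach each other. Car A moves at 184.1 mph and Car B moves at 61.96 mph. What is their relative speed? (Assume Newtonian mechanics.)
v_rel = v_A + v_B = 184.1 + 61.96 = 246.1 mph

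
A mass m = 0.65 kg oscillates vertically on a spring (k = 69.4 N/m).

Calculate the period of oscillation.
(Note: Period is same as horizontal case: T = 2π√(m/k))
T = 2π√(m/k) = 2π√(0.65/69.4) = 0.6081 s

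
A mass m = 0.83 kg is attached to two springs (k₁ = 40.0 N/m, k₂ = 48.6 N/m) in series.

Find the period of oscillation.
k_eq = k₁k₂/(k₁+k₂) = 21.94 N/m
T = 2π√(m/k_eq) = 2π√(0.83/21.94) = 1.222 s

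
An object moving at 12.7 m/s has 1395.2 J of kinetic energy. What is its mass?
KE = ½mv² → m = 2KE/v² = 2×1395.2/12.7² = 17.3 kg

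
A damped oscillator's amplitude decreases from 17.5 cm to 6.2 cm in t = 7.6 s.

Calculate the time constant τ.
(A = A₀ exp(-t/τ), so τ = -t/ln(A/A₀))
A/A₀ = 6.2/17.5 = 0.3543; ln(A/A₀) = -1.038
τ = −t/ln(A/A₀) = −7.6/-1.038 = 7.324 s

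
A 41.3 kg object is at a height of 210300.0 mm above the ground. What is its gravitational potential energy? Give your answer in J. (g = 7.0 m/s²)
PE = mgh = 41.3 kg × 7.0 m/s² × 210.3 m = 6.08e+04 J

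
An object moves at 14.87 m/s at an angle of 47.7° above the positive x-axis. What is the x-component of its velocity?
vₓ = v cos(θ) = 14.87 × cos(47.7°) = 10.01 m/s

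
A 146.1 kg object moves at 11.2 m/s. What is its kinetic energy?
KE = ½mv² = ½×146.1×11.2² = 9163.392 J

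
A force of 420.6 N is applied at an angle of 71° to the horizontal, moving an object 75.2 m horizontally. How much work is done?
W = Fd cosθ = 420.6×75.2×cos(71°) = 10297.0 J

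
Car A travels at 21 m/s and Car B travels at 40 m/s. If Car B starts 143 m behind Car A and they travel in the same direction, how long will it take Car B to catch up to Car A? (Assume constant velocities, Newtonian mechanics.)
Relative speed: v_rel = 40 - 21 = 19 m/s
Time to catch: t = d₀/v_rel = 143/19 = 7.53 s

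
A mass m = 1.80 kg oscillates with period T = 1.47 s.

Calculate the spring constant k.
T = 2π√(m/k) → k = m(2π/T)² = 1.8×(2π/1.47)² = 32.88 N/m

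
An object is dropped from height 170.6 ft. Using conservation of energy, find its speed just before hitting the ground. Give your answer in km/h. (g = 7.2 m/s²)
mgh = ½mv² → v = √(2gh) = √(2×7.2×52) = 27.36 m/s = 98.51 km/h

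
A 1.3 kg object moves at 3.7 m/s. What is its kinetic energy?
KE = ½mv² = ½×1.3×3.7² = 8.8985 J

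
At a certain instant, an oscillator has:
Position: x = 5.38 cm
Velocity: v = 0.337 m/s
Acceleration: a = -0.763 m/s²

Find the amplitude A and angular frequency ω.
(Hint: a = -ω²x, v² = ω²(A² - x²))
a = −ω²x → ω = √(|a|/x) = √(0.763/0.0538) = 3.766 rad/s
v² = ω²(A² − x²) → A = √(x² + v²/ω²) = √(0.0538² + 0.337²/3.766²) = 0.1044 m = 10.44 cm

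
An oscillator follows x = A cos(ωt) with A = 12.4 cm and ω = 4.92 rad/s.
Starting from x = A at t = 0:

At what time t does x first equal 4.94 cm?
cos(ωt) = x/A = 4.94/12.4 = 0.3984
ωt = arccos(0.3984) = 1.161 rad
t = 1.161/4.92 = 0.236 s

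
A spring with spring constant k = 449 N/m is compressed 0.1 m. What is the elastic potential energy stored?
PE = ½kx² = ½×449×0.1² = 2.245 J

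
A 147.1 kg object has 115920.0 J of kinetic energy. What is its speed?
KE = ½mv² → v = √(2KE/m) = √(2×115920.0/147.1) = 39.7 m/s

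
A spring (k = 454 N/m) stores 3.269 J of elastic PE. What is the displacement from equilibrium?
PE = ½kx² → x = √(2PE/k) = √(2×3.269/454) = 0.12 m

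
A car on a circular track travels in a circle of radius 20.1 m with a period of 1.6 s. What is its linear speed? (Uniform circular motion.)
v = 2πr/T = 2π×20.1/1.6 = 78.93 m/s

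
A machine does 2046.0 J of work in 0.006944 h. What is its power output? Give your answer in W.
P = W/t = 2046 J / 25 s = 81.85 W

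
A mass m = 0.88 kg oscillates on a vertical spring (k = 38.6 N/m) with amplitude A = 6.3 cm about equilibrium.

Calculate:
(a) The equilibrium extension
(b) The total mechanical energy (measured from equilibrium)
x_eq = mg/k = 0.88×9.81/38.6 = 0.2236 m = 22.36 cm
E = ½kA² = ½×38.6×(0.063)² = 0.0766 J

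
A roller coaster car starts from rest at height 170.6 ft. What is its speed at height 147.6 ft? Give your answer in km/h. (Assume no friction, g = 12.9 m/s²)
mgh₁ = ½mv₂² + mgh₂ → v₂ = √(2g(h₁−h₂)) = √(2×12.9×(52−44.99)) = 13.45 m/s = 48.42 km/h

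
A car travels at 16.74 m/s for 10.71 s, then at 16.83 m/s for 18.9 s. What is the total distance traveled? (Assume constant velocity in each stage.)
d₁ = v₁t₁ = 16.74 × 10.71 = 179.285 m
d₂ = v₂t₂ = 16.83 × 18.9 = 318.087 m
d_total = 179.285 + 318.087 = 497.37 m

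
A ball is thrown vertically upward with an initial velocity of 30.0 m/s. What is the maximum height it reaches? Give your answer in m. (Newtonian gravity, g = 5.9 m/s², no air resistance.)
h_max = v₀²/(2g) = 76.27 m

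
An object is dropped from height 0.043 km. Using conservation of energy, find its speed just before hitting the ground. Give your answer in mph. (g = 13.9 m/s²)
mgh = ½mv² → v = √(2gh) = √(2×13.9×43) = 34.57 m/s = 77.34 mph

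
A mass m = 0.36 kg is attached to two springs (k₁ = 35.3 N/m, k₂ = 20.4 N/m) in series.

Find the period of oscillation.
k_eq = k₁k₂/(k₁+k₂) = 12.93 N/m
T = 2π√(m/k_eq) = 2π√(0.36/12.93) = 1.048 s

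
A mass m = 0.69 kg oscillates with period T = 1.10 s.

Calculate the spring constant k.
T = 2π√(m/k) → k = m(2π/T)² = 0.69×(2π/1.1)² = 22.51 N/m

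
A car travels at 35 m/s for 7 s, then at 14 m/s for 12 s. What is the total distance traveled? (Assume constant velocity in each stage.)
d₁ = v₁t₁ = 35 × 7 = 245 m
d₂ = v₂t₂ = 14 × 12 = 168 m
d_total = 245 + 168 = 413 m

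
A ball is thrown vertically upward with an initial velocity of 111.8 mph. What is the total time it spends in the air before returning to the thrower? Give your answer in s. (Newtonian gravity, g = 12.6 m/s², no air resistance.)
t_total = 2v₀/g (with unit conversion) = 7.933 s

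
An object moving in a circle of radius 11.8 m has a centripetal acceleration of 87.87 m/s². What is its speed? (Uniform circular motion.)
v = √(a_c × r) = √(87.87 × 11.8) = 32.2 m/s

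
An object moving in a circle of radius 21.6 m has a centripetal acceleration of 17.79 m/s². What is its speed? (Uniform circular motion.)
v = √(a_c × r) = √(17.79 × 21.6) = 19.6 m/s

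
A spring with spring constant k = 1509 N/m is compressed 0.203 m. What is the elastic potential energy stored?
PE = ½kx² = ½×1509×0.203² = 31.09 J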